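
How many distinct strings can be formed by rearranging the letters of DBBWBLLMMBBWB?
13! / (2! × 1! × 6! × 2! × 2!) = 1081080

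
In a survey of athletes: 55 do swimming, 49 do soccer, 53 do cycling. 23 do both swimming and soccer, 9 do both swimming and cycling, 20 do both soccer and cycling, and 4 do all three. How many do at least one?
|A∪B∪C| = 55+49+53-23-9-20+4 = 109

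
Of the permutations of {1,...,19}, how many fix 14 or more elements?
Exactly j fixed points: C(19,j)·!(19-j); sum over j ≥ 14 (derangement numbers via !m = (m-1)·(!(m-1) + !(m-2)): !0..!5 = 1, 0, 1, 2, 9, 44). Σ_{j=14}^{19} C(19,j)·!(19-j) = C(19,14)·!5 + C(19,15)·!4 + C(19,16)·!3 + C(19,17)·!2 + C(19,18)·!1 + C(19,19)·!0 = 11628·44 + 3876·9 + 969·2 + 171·1 + 19·0 + 1·1 = 548626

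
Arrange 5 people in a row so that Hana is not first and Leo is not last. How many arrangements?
By inclusion-exclusion: 5! - 2×(5-1)! + (5-2)! = 120 - 48 + 6 = 78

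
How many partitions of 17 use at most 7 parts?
By conjugation, equals partitions of 17 into parts ≤ 7. Let r_j(i) = number of partitions of i into parts ≤ j, for i = 0..17. r_1(i) = 1 for all i; r_j(i) = r_{j-1}(i) + r_j(i-j). Rows j = 2..7: ≤2: 1 1 2 2 3 3 4 4 5 5 6 6 7 7 8 8 9 9; ≤3: 1 1 2 3 4 5 7 8 10 12 14 16 19 21 24 27 30 33; ≤4: 1 1 2 3 5 6 9 11 15 18 23 27 34 39 47 54 64 72; ≤5: 1 1 2 3 5 7 10 13 18 23 30 37 47 57 70 84 101 119; ≤6: 1 1 2 3 5 7 11 14 20 26 35 44 58 71 90 110 136 163; ≤7: 1 1 2 3 5 7 11 15 21 28 38 49 65 82 105 131 164 201. r_7(17) = 201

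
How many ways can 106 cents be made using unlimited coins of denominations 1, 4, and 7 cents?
Coefficient of x^106 in 1/(1-x^1) · 1/(1-x^4) · 1/(1-x^7). Case on j = number of 7-cent coins (j = 0..15); remainder r = 106 - 7j is made from {1,4} in ⌊r/4⌋+1 ways. r = 106, 99, 92, 85, 78, 71, 64, 57, 50, 43, 36, 29, 22, 15, 8, 1 → 27 + 25 + 24 + 22 + 20 + 18 + 17 + 15 + 13 + 11 + 10 + 8 + 6 + 4 + 3 + 1 = 224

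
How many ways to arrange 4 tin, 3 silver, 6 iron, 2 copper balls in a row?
15! / (4! × 3! × 6! × 2!) = 6306300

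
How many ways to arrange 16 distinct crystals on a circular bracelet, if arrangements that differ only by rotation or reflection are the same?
(16-1)!/2 = 1307674368000/2 = 653837184000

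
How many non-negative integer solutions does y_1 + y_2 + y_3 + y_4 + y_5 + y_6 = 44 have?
C(44+6-1, 6-1) = C(49, 5) = 1906884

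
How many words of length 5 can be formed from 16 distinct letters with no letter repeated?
P(16,5) = 16!/(16-5)! = 524160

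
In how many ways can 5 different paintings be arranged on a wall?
5! = 120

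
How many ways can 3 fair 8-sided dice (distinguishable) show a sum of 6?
Coefficient of x^6 in (x + x² + ... + x^8)^3. By inclusion-exclusion on dice exceeding 8: Σ_j (-1)^j C(3,j)·C(6-1-8j, 2) = C(3,0)·C(5,2) = 1·10 = 10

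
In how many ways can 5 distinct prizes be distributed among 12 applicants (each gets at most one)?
P(12,5) = 12!/(12-5)! = 95040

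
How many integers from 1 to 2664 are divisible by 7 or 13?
⌊2664/7⌋ + ⌊2664/13⌋ - ⌊2664/91⌋ = 380 + 204 - 29 = 555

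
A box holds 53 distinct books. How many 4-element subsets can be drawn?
C(53,4) = 53!/(4!×49!) = 292825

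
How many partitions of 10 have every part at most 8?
Let r_j(i) = number of partitions of i into parts ≤ j, for i = 0..10. r_1(i) = 1 for all i; r_j(i) = r_{j-1}(i) + r_j(i-j). Rows j = 2..8: ≤2: 1 1 2 2 3 3 4 4 5 5 6; ≤3: 1 1 2 3 4 5 7 8 10 12 14; ≤4: 1 1 2 3 5 6 9 11 15 18 23; ≤5: 1 1 2 3 5 7 10 13 18 23 30; ≤6: 1 1 2 3 5 7 11 14 20 26 35; ≤7: 1 1 2 3 5 7 11 15 21 28 38; ≤8: 1 1 2 3 5 7 11 15 22 29 40. r_8(10) = 40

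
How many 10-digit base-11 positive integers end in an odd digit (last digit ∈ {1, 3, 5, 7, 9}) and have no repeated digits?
Last∈{1,3,5,7,9}. Last=0: 0. Last nonzero: 5×9×P(9,8) = 16329600. Total = 16329600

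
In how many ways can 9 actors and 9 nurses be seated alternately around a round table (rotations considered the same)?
Fix one of the actors: (9-1)! ways for the remaining actors, × 9! ways for the nurses = 40320 × 362880 = 14631321600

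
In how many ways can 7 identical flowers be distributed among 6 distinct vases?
C(7+6-1, 6-1) = C(12, 5) = 792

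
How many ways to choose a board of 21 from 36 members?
C(36,21) = 36!/(21!×15!) = 5567902560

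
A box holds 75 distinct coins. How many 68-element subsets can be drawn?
C(75,68) = 75!/(68!×7!) = 1984829850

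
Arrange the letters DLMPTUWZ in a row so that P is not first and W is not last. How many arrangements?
By inclusion-exclusion: 8! - 2×(8-1)! + (8-2)! = 40320 - 10080 + 720 = 30960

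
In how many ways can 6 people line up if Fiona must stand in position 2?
Fix one position: (6-1)! = 120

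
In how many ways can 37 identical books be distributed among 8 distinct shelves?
C(37+8-1, 8-1) = C(44, 7) = 38320568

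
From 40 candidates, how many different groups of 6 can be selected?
C(40,6) = 40!/(6!×34!) = 3838380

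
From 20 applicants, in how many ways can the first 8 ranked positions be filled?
P(20,8) = 20!/(20-8)! = 5079110400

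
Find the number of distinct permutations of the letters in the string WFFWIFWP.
8! / (1! × 3! × 1! × 3!) = 1120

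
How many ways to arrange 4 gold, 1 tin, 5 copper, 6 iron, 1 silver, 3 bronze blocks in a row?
20! / (4! × 1! × 5! × 6! × 1! × 3!) = 195545750400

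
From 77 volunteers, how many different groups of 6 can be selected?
C(77,6) = 77!/(6!×71!) = 237093780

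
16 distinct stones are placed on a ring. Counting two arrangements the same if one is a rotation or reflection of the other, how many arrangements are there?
(16-1)!/2 = 1307674368000/2 = 653837184000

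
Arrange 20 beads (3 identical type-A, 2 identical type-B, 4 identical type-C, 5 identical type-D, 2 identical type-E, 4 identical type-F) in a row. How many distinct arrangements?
20! / (3! × 2! × 4! × 5! × 2! × 4!) = 1466593128000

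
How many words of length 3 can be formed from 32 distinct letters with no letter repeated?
P(32,3) = 32!/(32-3)! = 29760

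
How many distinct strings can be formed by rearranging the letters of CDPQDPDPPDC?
11! / (4! × 1! × 4! × 2!) = 34650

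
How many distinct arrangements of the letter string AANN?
4! / (2! × 2!) = 6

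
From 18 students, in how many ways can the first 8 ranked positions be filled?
P(18,8) = 18!/(18-8)! = 1764322560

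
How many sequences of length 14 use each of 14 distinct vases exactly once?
14! = 87178291200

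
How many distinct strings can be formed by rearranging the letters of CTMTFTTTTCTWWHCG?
16! / (2! × 1! × 1! × 7! × 3! × 1! × 1!) = 345945600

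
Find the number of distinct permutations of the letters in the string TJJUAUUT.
8! / (3! × 2! × 1! × 2!) = 1680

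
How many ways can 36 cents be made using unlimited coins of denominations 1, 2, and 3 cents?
Coefficient of x^36 in 1/(1-x^1) · 1/(1-x^2) · 1/(1-x^3). Case on j = number of 3-cent coins (j = 0..12); remainder r = 36 - 3j is made from {1,2} in ⌊r/2⌋+1 ways. r = 36, 33, 30, 27, 24, 21, 18, 15, 12, 9, 6, 3, 0 → 19 + 17 + 16 + 14 + 13 + 11 + 10 + 8 + 7 + 5 + 4 + 2 + 1 = 127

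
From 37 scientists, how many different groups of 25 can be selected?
C(37,25) = 37!/(25!×12!) = 1852482996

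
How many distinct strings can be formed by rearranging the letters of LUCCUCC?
7! / (1! × 4! × 2!) = 105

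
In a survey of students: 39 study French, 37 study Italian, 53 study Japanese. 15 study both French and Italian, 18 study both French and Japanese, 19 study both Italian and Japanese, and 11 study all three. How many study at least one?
|A∪B∪C| = 39+37+53-15-18-19+11 = 88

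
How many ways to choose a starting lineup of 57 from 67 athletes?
C(67,57) = 67!/(57!×10!) = 247994680648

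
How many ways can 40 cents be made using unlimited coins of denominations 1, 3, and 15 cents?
Coefficient of x^40 in 1/(1-x^1) · 1/(1-x^3) · 1/(1-x^15). Case on j = number of 15-cent coins (j = 0..2); remainder r = 40 - 15j is made from {1,3} in ⌊r/3⌋+1 ways. r = 40, 25, 10 → 14 + 9 + 4 = 27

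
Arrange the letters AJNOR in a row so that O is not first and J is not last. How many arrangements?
By inclusion-exclusion: 5! - 2×(5-1)! + (5-2)! = 120 - 48 + 6 = 78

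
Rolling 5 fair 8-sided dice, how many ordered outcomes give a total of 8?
Coefficient of x^8 in (x + x² + ... + x^8)^5. By inclusion-exclusion on dice exceeding 8: Σ_j (-1)^j C(5,j)·C(8-1-8j, 4) = C(5,0)·C(7,4) = 1·35 = 35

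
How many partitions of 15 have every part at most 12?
Let r_j(i) = number of partitions of i into parts ≤ j, for i = 0..15. r_1(i) = 1 for all i; r_j(i) = r_{j-1}(i) + r_j(i-j). Rows j = 2..12: ≤2: 1 1 2 2 3 3 4 4 5 5 6 6 7 7 8 8; ≤3: 1 1 2 3 4 5 7 8 10 12 14 16 19 21 24 27; ≤4: 1 1 2 3 5 6 9 11 15 18 23 27 34 39 47 54; ≤5: 1 1 2 3 5 7 10 13 18 23 30 37 47 57 70 84; ≤6: 1 1 2 3 5 7 11 14 20 26 35 44 58 71 90 110; ≤7: 1 1 2 3 5 7 11 15 21 28 38 49 65 82 105 131; ≤8: 1 1 2 3 5 7 11 15 22 29 40 52 70 89 116 146; ≤9: 1 1 2 3 5 7 11 15 22 30 41 54 73 94 123 157; ≤10: 1 1 2 3 5 7 11 15 22 30 42 55 75 97 128 164; ≤11: 1 1 2 3 5 7 11 15 22 30 42 56 76 99 131 169; ≤12: 1 1 2 3 5 7 11 15 22 30 42 56 77 100 133 172. r_12(15) = 172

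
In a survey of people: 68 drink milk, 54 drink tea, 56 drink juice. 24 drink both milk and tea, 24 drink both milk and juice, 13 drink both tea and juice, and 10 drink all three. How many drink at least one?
|A∪B∪C| = 68+54+56-24-24-13+10 = 127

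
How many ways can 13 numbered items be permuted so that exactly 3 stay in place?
Choose the 3 fixed points C(13,3) = 286, derange the rest: !10 = Σ_{j=0}^{10} (-1)^j·10!/j! = 3628800 - 3628800 + 1814400 - 604800 + 151200 - 30240 + 5040 - 720 + 90 - 10 + 1 = 1334961. Product = 286 × 1334961 = 381798846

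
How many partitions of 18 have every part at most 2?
Let r_j(i) = number of partitions of i into parts ≤ j, for i = 0..18. r_1(i) = 1 for all i; r_j(i) = r_{j-1}(i) + r_j(i-j). Rows j = 2..2: ≤2: 1 1 2 2 3 3 4 4 5 5 6 6 7 7 8 8 9 9 10. r_2(18) = 10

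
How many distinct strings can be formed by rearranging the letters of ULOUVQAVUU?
10! / (4! × 1! × 1! × 1! × 1! × 2!) = 75600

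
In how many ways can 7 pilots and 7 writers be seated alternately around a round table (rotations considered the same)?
Fix one of the pilots: (7-1)! ways for the remaining pilots, × 7! ways for the writers = 720 × 5040 = 3628800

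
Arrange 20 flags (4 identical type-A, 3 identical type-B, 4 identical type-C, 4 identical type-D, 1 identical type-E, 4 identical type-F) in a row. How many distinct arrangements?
20! / (4! × 3! × 4! × 4! × 1! × 4!) = 1222160940000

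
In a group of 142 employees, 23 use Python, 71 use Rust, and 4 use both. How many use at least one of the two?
|A∪B| = |A| + |B| - |A∩B| = 23 + 71 - 4 = 90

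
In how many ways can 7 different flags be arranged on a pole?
7! = 5040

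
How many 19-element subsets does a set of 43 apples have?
C(43,19) = 43!/(19!×24!) = 800472431850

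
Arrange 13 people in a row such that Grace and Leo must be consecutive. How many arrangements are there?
Treat the 2 as one block: (13-2+1)! × 2! = 479001600 × 2 = 958003200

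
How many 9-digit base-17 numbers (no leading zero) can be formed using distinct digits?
First digit: 16 choices (nonzero). Then descending: 16 × 16 × 15 × 14 × 13 × 12 × 11 × 10 × 9 = 8302694400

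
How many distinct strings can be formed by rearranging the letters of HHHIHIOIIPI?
11! / (1! × 4! × 1! × 5!) = 13860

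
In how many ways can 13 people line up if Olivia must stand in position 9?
Fix one position: (13-1)! = 479001600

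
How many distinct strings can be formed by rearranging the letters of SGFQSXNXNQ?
10! / (1! × 2! × 1! × 2! × 2! × 2!) = 226800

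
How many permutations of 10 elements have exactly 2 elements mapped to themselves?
Choose the 2 fixed points C(10,2) = 45, derange the rest: !8 = Σ_{j=0}^{8} (-1)^j·8!/j! = 40320 - 40320 + 20160 - 6720 + 1680 - 336 + 56 - 8 + 1 = 14833. Product = 45 × 14833 = 667485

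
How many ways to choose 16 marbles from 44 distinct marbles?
C(44,16) = 44!/(16!×28!) = 416714805914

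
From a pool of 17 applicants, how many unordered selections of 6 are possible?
C(17,6) = 17!/(6!×11!) = 12376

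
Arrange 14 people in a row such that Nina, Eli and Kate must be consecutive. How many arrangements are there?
Treat the 3 as one block: (14-3+1)! × 3! = 479001600 × 6 = 2874009600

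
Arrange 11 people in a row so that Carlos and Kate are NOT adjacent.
Total - adjacent = 11! - (11-1)!×2 = 39916800 - 7257600 = 32659200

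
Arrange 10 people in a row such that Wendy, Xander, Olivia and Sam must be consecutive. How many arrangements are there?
Treat the 4 as one block: (10-4+1)! × 4! = 5040 × 24 = 120960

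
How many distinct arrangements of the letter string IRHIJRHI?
8! / (2! × 2! × 3! × 1!) = 1680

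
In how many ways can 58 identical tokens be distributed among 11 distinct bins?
C(58+11-1, 11-1) = C(68, 10) = 290752384208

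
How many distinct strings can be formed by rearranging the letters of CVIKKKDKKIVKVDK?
15! / (1! × 3! × 2! × 7! × 2!) = 10810800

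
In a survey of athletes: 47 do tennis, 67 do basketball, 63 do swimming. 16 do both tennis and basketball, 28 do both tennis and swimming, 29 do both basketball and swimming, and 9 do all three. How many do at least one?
|A∪B∪C| = 47+67+63-16-28-29+9 = 113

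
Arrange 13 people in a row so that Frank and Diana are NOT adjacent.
Total - adjacent = 13! - (13-1)!×2 = 6227020800 - 958003200 = 5269017600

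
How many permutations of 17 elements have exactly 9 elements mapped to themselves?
Choose the 9 fixed points C(17,9) = 24310, derange the rest: !8 = Σ_{j=0}^{8} (-1)^j·8!/j! = 40320 - 40320 + 20160 - 6720 + 1680 - 336 + 56 - 8 + 1 = 14833. Product = 24310 × 14833 = 360590230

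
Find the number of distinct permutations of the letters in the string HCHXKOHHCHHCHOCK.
16! / (1! × 7! × 2! × 2! × 4!) = 43243200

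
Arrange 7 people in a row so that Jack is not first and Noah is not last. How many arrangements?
By inclusion-exclusion: 7! - 2×(7-1)! + (7-2)! = 5040 - 1440 + 120 = 3720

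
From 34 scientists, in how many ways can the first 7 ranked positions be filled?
P(34,7) = 34!/(34-7)! = 27113264640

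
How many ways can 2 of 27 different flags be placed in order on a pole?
P(27,2) = 27!/(27-2)! = 702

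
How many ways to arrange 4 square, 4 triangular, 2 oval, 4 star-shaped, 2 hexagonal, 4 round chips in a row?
20! / (4! × 4! × 2! × 4! × 2! × 4!) = 1833241410000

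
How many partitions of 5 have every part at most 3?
Let r_j(i) = number of partitions of i into parts ≤ j, for i = 0..5. r_1(i) = 1 for all i; r_j(i) = r_{j-1}(i) + r_j(i-j). Rows j = 2..3: ≤2: 1 1 2 2 3 3; ≤3: 1 1 2 3 4 5. r_3(5) = 5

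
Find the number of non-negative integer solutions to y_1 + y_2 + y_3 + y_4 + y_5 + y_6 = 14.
C(14+6-1, 6-1) = C(19, 5) = 11628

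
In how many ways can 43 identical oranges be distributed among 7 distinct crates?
C(43+7-1, 7-1) = C(49, 6) = 13983816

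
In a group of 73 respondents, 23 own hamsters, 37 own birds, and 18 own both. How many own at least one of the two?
|A∪B| = |A| + |B| - |A∩B| = 23 + 37 - 18 = 42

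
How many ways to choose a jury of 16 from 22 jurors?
C(22,16) = 22!/(16!×6!) = 74613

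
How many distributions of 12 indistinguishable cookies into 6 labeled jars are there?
C(12+6-1, 6-1) = C(17, 5) = 6188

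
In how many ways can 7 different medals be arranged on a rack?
7! = 5040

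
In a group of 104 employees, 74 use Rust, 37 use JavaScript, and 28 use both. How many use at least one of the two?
|A∪B| = |A| + |B| - |A∩B| = 74 + 37 - 28 = 83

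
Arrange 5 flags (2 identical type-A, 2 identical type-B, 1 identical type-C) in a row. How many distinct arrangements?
5! / (2! × 2! × 1!) = 30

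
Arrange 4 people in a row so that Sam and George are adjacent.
Treat as block: (4-1)! × 2! = 6 × 2 = 12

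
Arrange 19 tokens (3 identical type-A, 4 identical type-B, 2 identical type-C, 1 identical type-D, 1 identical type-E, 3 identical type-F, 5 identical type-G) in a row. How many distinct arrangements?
19! / (3! × 4! × 2! × 1! × 1! × 3! × 5!) = 586637251200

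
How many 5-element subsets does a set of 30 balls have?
C(30,5) = 30!/(5!×25!) = 142506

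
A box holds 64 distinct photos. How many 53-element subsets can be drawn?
C(64,53) = 64!/(53!×11!) = 743595781824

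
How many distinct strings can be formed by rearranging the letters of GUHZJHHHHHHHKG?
14! / (1! × 1! × 8! × 2! × 1! × 1!) = 1081080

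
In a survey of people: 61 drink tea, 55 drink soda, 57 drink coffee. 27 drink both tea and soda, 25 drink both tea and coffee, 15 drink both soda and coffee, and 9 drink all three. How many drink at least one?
|A∪B∪C| = 61+55+57-27-25-15+9 = 115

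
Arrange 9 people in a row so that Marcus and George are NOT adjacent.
Total - adjacent = 9! - (9-1)!×2 = 362880 - 80640 = 282240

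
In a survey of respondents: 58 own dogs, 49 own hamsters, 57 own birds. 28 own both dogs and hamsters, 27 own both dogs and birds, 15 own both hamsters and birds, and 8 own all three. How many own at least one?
|A∪B∪C| = 58+49+57-28-27-15+8 = 102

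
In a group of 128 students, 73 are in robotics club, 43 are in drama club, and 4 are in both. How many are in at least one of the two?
|A∪B| = |A| + |B| - |A∩B| = 73 + 43 - 4 = 112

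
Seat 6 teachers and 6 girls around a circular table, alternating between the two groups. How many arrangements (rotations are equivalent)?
Fix one of the teachers: (6-1)! ways for the remaining teachers, × 6! ways for the girls = 120 × 720 = 86400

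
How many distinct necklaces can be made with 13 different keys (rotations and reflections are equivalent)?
(13-1)!/2 = 479001600/2 = 239500800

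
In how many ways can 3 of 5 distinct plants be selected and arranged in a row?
P(5,3) = 5!/(5-3)! = 60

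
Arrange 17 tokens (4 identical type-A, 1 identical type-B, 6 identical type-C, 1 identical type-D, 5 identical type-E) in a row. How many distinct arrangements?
17! / (4! × 1! × 6! × 1! × 5!) = 171531360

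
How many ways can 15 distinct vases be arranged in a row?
15! = 1307674368000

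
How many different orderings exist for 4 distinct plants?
4! = 24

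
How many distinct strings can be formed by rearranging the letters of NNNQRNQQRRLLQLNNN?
17! / (3! × 4! × 3! × 7!) = 81681600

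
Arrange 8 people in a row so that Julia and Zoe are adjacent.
Treat as block: (8-1)! × 2! = 5040 × 2 = 10080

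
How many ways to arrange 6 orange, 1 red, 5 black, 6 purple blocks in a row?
18! / (6! × 1! × 5! × 6!) = 102918816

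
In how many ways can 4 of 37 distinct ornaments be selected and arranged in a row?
P(37,4) = 37!/(37-4)! = 1585080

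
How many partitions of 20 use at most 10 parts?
By conjugation, equals partitions of 20 into parts ≤ 10. Let r_j(i) = number of partitions of i into parts ≤ j, for i = 0..20. r_1(i) = 1 for all i; r_j(i) = r_{j-1}(i) + r_j(i-j). Rows j = 2..10: ≤2: 1 1 2 2 3 3 4 4 5 5 6 6 7 7 8 8 9 9 10 10 11; ≤3: 1 1 2 3 4 5 7 8 10 12 14 16 19 21 24 27 30 33 37 40 44; ≤4: 1 1 2 3 5 6 9 11 15 18 23 27 34 39 47 54 64 72 84 94 108; ≤5: 1 1 2 3 5 7 10 13 18 23 30 37 47 57 70 84 101 119 141 164 192; ≤6: 1 1 2 3 5 7 11 14 20 26 35 44 58 71 90 110 136 163 199 235 282; ≤7: 1 1 2 3 5 7 11 15 21 28 38 49 65 82 105 131 164 201 248 300 364; ≤8: 1 1 2 3 5 7 11 15 22 29 40 52 70 89 116 146 186 230 288 352 434; ≤9: 1 1 2 3 5 7 11 15 22 30 41 54 73 94 123 157 201 252 318 393 488; ≤10: 1 1 2 3 5 7 11 15 22 30 42 55 75 97 128 164 212 267 340 423 530. r_10(20) = 530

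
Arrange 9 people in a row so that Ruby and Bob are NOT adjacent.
Total - adjacent = 9! - (9-1)!×2 = 362880 - 80640 = 282240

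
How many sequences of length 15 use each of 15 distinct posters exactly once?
15! = 1307674368000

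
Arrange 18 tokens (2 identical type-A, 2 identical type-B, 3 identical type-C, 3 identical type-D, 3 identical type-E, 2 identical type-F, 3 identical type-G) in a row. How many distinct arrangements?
18! / (2! × 2! × 3! × 3! × 3! × 2! × 3!) = 617512896000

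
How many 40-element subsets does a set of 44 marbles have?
C(44,40) = 44!/(40!×4!) = 135751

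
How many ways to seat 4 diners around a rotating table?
Circular: fix one position, arrange the rest. (4-1)! = 6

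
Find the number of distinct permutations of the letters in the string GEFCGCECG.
9! / (1! × 3! × 2! × 3!) = 5040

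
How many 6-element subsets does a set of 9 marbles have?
C(9,6) = 9!/(6!×3!) = 84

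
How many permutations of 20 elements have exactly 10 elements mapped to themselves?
Choose the 10 fixed points C(20,10) = 184756, derange the rest: !10 = Σ_{j=0}^{10} (-1)^j·10!/j! = 3628800 - 3628800 + 1814400 - 604800 + 151200 - 30240 + 5040 - 720 + 90 - 10 + 1 = 1334961. Product = 184756 × 1334961 = 246642054516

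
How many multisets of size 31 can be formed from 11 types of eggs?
C(31+11-1, 11-1) = C(41, 10) = 1121099408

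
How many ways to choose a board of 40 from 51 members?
C(51,40) = 51!/(40!×11!) = 47626016970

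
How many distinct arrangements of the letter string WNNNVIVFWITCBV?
14! / (3! × 3! × 2! × 1! × 1! × 2! × 1! × 1!) = 605404800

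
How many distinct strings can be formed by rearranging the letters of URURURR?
7! / (4! × 3!) = 35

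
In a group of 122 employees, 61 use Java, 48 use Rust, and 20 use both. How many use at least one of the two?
|A∪B| = |A| + |B| - |A∩B| = 61 + 48 - 20 = 89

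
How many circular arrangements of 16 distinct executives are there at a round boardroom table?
Circular: fix one position, arrange the rest. (16-1)! = 1307674368000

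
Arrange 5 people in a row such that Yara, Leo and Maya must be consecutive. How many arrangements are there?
Treat the 3 as one block: (5-3+1)! × 3! = 6 × 6 = 36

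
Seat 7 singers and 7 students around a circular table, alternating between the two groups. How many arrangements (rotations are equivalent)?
Fix one of the singers: (7-1)! ways for the remaining singers, × 7! ways for the students = 720 × 5040 = 3628800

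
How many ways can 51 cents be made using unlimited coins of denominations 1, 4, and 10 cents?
Coefficient of x^51 in 1/(1-x^1) · 1/(1-x^4) · 1/(1-x^10). Case on j = number of 10-cent coins (j = 0..5); remainder r = 51 - 10j is made from {1,4} in ⌊r/4⌋+1 ways. r = 51, 41, 31, 21, 11, 1 → 13 + 11 + 8 + 6 + 3 + 1 = 42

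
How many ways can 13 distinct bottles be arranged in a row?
13! = 6227020800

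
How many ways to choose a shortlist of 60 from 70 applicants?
C(70,60) = 70!/(60!×10!) = 396704524216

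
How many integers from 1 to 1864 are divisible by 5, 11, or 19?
⌊1864/5⌋+⌊1864/11⌋+⌊1864/19⌋ - ⌊1864/55⌋-⌊1864/95⌋-⌊1864/209⌋ + ⌊1864/1045⌋ = 372+169+98 - 33-19-8 + 1 = 580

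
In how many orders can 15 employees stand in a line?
15! = 1307674368000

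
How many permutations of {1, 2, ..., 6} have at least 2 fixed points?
Exactly j fixed points: C(6,j)·!(6-j); sum over j ≥ 2 (derangement numbers via !m = (m-1)·(!(m-1) + !(m-2)): !0..!4 = 1, 0, 1, 2, 9). Σ_{j=2}^{6} C(6,j)·!(6-j) = C(6,2)·!4 + C(6,3)·!3 + C(6,4)·!2 + C(6,5)·!1 + C(6,6)·!0 = 15·9 + 20·2 + 15·1 + 6·0 + 1·1 = 191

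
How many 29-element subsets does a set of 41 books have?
C(41,29) = 41!/(29!×12!) = 7898654920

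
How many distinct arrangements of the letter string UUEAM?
5! / (1! × 2! × 1! × 1!) = 60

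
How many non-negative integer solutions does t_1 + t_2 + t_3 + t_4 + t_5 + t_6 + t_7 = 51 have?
C(51+7-1, 7-1) = C(57, 6) = 36288252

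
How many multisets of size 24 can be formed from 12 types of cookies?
C(24+12-1, 12-1) = C(35, 11) = 417225900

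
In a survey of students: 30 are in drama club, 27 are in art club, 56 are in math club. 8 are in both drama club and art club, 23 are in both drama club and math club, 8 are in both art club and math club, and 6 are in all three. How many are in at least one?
|A∪B∪C| = 30+27+56-8-23-8+6 = 80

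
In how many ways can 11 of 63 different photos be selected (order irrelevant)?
C(63,11) = 63!/(11!×52!) = 615790256823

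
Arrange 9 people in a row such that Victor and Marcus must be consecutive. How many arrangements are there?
Treat the 2 as one block: (9-2+1)! × 2! = 40320 × 2 = 80640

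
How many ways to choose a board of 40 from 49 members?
C(49,40) = 49!/(40!×9!) = 2054455634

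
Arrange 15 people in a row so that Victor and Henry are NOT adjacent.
Total - adjacent = 15! - (15-1)!×2 = 1307674368000 - 174356582400 = 1133317785600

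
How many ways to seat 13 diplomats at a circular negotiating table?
Circular: fix one position, arrange the rest. (13-1)! = 479001600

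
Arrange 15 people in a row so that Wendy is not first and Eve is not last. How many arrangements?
By inclusion-exclusion: 15! - 2×(15-1)! + (15-2)! = 1307674368000 - 174356582400 + 6227020800 = 1139544806400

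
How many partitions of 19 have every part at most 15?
Let r_j(i) = number of partitions of i into parts ≤ j, for i = 0..19. r_1(i) = 1 for all i; r_j(i) = r_{j-1}(i) + r_j(i-j). Rows j = 2..15: ≤2: 1 1 2 2 3 3 4 4 5 5 6 6 7 7 8 8 9 9 10 10; ≤3: 1 1 2 3 4 5 7 8 10 12 14 16 19 21 24 27 30 33 37 40; ≤4: 1 1 2 3 5 6 9 11 15 18 23 27 34 39 47 54 64 72 84 94; ≤5: 1 1 2 3 5 7 10 13 18 23 30 37 47 57 70 84 101 119 141 164; ≤6: 1 1 2 3 5 7 11 14 20 26 35 44 58 71 90 110 136 163 199 235; ≤7: 1 1 2 3 5 7 11 15 21 28 38 49 65 82 105 131 164 201 248 300; ≤8: 1 1 2 3 5 7 11 15 22 29 40 52 70 89 116 146 186 230 288 352; ≤9: 1 1 2 3 5 7 11 15 22 30 41 54 73 94 123 157 201 252 318 393; ≤10: 1 1 2 3 5 7 11 15 22 30 42 55 75 97 128 164 212 267 340 423; ≤11: 1 1 2 3 5 7 11 15 22 30 42 56 76 99 131 169 219 278 355 445; ≤12: 1 1 2 3 5 7 11 15 22 30 42 56 77 100 133 172 224 285 366 460; ≤13: 1 1 2 3 5 7 11 15 22 30 42 56 77 101 134 174 227 290 373 471; ≤14: 1 1 2 3 5 7 11 15 22 30 42 56 77 101 135 175 229 293 378 478; ≤15: 1 1 2 3 5 7 11 15 22 30 42 56 77 101 135 176 230 295 381 483. r_15(19) = 483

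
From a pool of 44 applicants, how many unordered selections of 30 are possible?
C(44,30) = 44!/(30!×14!) = 114955808528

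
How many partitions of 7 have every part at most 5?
Let r_j(i) = number of partitions of i into parts ≤ j, for i = 0..7. r_1(i) = 1 for all i; r_j(i) = r_{j-1}(i) + r_j(i-j). Rows j = 2..5: ≤2: 1 1 2 2 3 3 4 4; ≤3: 1 1 2 3 4 5 7 8; ≤4: 1 1 2 3 5 6 9 11; ≤5: 1 1 2 3 5 7 10 13. r_5(7) = 13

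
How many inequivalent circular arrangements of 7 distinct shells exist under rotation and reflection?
(7-1)!/2 = 720/2 = 360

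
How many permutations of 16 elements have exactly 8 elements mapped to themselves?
Choose the 8 fixed points C(16,8) = 12870, derange the rest: !8 = Σ_{j=0}^{8} (-1)^j·8!/j! = 40320 - 40320 + 20160 - 6720 + 1680 - 336 + 56 - 8 + 1 = 14833. Product = 12870 × 14833 = 190900710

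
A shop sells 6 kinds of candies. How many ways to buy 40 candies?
C(40+6-1, 6-1) = C(45, 5) = 1221759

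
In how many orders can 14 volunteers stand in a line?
14! = 87178291200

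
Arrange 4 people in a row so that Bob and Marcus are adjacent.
Treat as block: (4-1)! × 2! = 6 × 2 = 12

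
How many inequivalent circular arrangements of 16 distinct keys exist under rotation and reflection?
(16-1)!/2 = 1307674368000/2 = 653837184000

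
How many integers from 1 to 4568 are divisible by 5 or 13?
⌊4568/5⌋ + ⌊4568/13⌋ - ⌊4568/65⌋ = 913 + 351 - 70 = 1194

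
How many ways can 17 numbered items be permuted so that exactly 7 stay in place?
Choose the 7 fixed points C(17,7) = 19448, derange the rest: !10 = Σ_{j=0}^{10} (-1)^j·10!/j! = 3628800 - 3628800 + 1814400 - 604800 + 151200 - 30240 + 5040 - 720 + 90 - 10 + 1 = 1334961. Product = 19448 × 1334961 = 25962321528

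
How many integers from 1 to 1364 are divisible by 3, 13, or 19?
⌊1364/3⌋+⌊1364/13⌋+⌊1364/19⌋ - ⌊1364/39⌋-⌊1364/57⌋-⌊1364/247⌋ + ⌊1364/741⌋ = 454+104+71 - 34-23-5 + 1 = 568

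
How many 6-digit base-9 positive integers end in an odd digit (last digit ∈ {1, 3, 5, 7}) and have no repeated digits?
Last∈{1,3,5,7}. Last=0: 0. Last nonzero: 4×7×P(7,4) = 23520. Total = 23520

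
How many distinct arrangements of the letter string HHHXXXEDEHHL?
12! / (5! × 1! × 2! × 1! × 3!) = 332640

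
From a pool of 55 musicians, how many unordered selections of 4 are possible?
C(55,4) = 55!/(4!×51!) = 341055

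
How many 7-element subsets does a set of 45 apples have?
C(45,7) = 45!/(7!×38!) = 45379620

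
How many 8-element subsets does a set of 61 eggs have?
C(61,8) = 61!/(8!×53!) = 2944827765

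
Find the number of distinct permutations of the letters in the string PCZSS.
5! / (1! × 1! × 2! × 1!) = 60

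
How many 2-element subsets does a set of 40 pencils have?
C(40,2) = 40!/(2!×38!) = 780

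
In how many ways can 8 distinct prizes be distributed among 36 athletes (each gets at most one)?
P(36,8) = 36!/(36-8)! = 1220096908800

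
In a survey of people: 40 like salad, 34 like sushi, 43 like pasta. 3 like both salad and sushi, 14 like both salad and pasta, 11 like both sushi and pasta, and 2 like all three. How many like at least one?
|A∪B∪C| = 40+34+43-3-14-11+2 = 91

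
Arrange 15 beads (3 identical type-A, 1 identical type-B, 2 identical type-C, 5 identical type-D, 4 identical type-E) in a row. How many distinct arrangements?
15! / (3! × 1! × 2! × 5! × 4!) = 37837800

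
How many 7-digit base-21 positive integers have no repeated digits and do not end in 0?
Last digit: 20 nonzero choices. First digit: 19 (nonzero, ≠last). Middle 5: P(19,5) = 1395360. Total = 530236800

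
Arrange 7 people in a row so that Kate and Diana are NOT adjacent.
Total - adjacent = 7! - (7-1)!×2 = 5040 - 1440 = 3600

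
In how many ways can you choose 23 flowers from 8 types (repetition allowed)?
C(23+8-1, 8-1) = C(30, 7) = 2035800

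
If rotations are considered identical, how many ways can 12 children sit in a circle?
Circular: fix one position, arrange the rest. (12-1)! = 39916800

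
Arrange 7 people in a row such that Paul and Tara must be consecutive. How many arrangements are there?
Treat the 2 as one block: (7-2+1)! × 2! = 720 × 2 = 1440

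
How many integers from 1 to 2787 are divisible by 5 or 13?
⌊2787/5⌋ + ⌊2787/13⌋ - ⌊2787/65⌋ = 557 + 214 - 42 = 729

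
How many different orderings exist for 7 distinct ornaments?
7! = 5040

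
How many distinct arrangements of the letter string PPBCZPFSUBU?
11! / (1! × 1! × 1! × 2! × 1! × 3! × 2!) = 1663200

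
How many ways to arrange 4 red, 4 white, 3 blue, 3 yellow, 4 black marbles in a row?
18! / (4! × 4! × 3! × 3! × 4!) = 12864852000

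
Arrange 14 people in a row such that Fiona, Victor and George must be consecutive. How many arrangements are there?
Treat the 3 as one block: (14-3+1)! × 3! = 479001600 × 6 = 2874009600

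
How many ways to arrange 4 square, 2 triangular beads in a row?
6! / (4! × 2!) = 15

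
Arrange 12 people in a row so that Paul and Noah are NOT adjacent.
Total - adjacent = 12! - (12-1)!×2 = 479001600 - 79833600 = 399168000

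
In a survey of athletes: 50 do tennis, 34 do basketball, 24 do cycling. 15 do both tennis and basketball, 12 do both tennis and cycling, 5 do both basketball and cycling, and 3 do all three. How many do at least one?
|A∪B∪C| = 50+34+24-15-12-5+3 = 79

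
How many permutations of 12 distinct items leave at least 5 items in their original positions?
Exactly j fixed points: C(12,j)·!(12-j); sum over j ≥ 5 (derangement numbers via !m = (m-1)·(!(m-1) + !(m-2)): !0..!7 = 1, 0, 1, 2, 9, 44, 265, 1854). Σ_{j=5}^{12} C(12,j)·!(12-j) = C(12,5)·!7 + C(12,6)·!6 + C(12,7)·!5 + C(12,8)·!4 + C(12,9)·!3 + C(12,10)·!2 + C(12,11)·!1 + C(12,12)·!0 = 792·1854 + 924·265 + 792·44 + 495·9 + 220·2 + 66·1 + 12·0 + 1·1 = 1753038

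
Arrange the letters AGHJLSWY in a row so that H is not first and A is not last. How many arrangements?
By inclusion-exclusion: 8! - 2×(8-1)! + (8-2)! = 40320 - 10080 + 720 = 30960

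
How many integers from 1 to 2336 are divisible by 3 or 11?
⌊2336/3⌋ + ⌊2336/11⌋ - ⌊2336/33⌋ = 778 + 212 - 70 = 920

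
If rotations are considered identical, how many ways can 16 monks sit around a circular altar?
Circular: fix one position, arrange the rest. (16-1)! = 1307674368000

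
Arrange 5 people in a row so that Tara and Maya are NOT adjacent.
Total - adjacent = 5! - (5-1)!×2 = 120 - 48 = 72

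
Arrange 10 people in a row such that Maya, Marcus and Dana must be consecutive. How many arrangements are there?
Treat the 3 as one block: (10-3+1)! × 3! = 40320 × 6 = 241920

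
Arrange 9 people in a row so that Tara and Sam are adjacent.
Treat as block: (9-1)! × 2! = 40320 × 2 = 80640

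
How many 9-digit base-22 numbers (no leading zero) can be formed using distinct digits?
First digit: 21 choices (nonzero). Then descending: 21 × 21 × 20 × 19 × 18 × 17 × 16 × 15 × 14 = 172299052800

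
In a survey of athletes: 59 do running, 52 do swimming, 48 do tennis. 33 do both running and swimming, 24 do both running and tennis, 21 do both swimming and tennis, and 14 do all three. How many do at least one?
|A∪B∪C| = 59+52+48-33-24-21+14 = 95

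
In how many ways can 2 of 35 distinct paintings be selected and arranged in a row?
P(35,2) = 35!/(35-2)! = 1190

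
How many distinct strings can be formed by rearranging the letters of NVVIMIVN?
8! / (2! × 1! × 2! × 3!) = 1680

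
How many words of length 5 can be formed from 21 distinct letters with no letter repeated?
P(21,5) = 21!/(21-5)! = 2441880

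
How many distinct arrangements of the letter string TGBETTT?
7! / (1! × 1! × 1! × 4!) = 210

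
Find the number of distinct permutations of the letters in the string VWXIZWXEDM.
10! / (2! × 1! × 1! × 2! × 1! × 1! × 1! × 1!) = 907200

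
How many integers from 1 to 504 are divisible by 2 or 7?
⌊504/2⌋ + ⌊504/7⌋ - ⌊504/14⌋ = 252 + 72 - 36 = 288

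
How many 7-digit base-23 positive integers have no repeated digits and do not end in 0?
Last digit: 22 nonzero choices. First digit: 21 (nonzero, ≠last). Middle 5: P(21,5) = 2441880. Total = 1128148560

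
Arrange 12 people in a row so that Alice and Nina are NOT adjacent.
Total - adjacent = 12! - (12-1)!×2 = 479001600 - 79833600 = 399168000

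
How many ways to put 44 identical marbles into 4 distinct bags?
C(44+4-1, 4-1) = C(47, 3) = 16215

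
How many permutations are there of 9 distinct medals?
9! = 362880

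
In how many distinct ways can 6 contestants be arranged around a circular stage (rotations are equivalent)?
Circular: fix one position, arrange the rest. (6-1)! = 120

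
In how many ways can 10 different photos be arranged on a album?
10! = 3628800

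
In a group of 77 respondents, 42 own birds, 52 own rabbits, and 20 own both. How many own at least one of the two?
|A∪B| = |A| + |B| - |A∩B| = 42 + 52 - 20 = 74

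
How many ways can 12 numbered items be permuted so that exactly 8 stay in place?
Choose the 8 fixed points C(12,8) = 495, derange the rest: !4 = Σ_{j=0}^{4} (-1)^j·4!/j! = 24 - 24 + 12 - 4 + 1 = 9. Product = 495 × 9 = 4455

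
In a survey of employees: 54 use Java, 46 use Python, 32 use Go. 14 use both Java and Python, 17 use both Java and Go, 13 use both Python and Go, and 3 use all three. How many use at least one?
|A∪B∪C| = 54+46+32-14-17-13+3 = 91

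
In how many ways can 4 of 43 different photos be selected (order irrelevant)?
C(43,4) = 43!/(4!×39!) = 123410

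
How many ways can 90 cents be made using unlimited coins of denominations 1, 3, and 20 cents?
Coefficient of x^90 in 1/(1-x^1) · 1/(1-x^3) · 1/(1-x^20). Case on j = number of 20-cent coins (j = 0..4); remainder r = 90 - 20j is made from {1,3} in ⌊r/3⌋+1 ways. r = 90, 70, 50, 30, 10 → 31 + 24 + 17 + 11 + 4 = 87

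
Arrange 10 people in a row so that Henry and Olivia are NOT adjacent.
Total - adjacent = 10! - (10-1)!×2 = 3628800 - 725760 = 2903040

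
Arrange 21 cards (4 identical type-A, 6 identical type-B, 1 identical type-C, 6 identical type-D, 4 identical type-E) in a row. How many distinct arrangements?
21! / (4! × 6! × 1! × 6! × 4!) = 171102531600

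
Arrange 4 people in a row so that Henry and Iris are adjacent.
Treat as block: (4-1)! × 2! = 6 × 2 = 12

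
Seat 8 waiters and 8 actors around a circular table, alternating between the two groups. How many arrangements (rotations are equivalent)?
Fix one of the waiters: (8-1)! ways for the remaining waiters, × 8! ways for the actors = 5040 × 40320 = 203212800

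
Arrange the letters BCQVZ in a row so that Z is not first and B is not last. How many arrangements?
By inclusion-exclusion: 5! - 2×(5-1)! + (5-2)! = 120 - 48 + 6 = 78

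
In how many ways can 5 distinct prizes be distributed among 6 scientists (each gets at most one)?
P(6,5) = 6!/(6-5)! = 720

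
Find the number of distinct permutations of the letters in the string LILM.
4! / (1! × 2! × 1!) = 12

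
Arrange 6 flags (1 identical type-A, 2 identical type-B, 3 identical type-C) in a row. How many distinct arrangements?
6! / (1! × 2! × 3!) = 60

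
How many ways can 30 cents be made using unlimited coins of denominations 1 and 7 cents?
Coefficient of x^30 in 1/(1-x^1) · 1/(1-x^7). Use j coins of 7 for j = 0..⌊30/7⌋ = 4, the rest in 1s: 4 + 1 = 5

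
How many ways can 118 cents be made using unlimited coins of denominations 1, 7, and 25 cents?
Coefficient of x^118 in 1/(1-x^1) · 1/(1-x^7) · 1/(1-x^25). Case on j = number of 25-cent coins (j = 0..4); remainder r = 118 - 25j is made from {1,7} in ⌊r/7⌋+1 ways. r = 118, 93, 68, 43, 18 → 17 + 14 + 10 + 7 + 3 = 51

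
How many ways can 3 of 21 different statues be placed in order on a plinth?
P(21,3) = 21!/(21-3)! = 7980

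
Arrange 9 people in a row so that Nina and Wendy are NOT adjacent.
Total - adjacent = 9! - (9-1)!×2 = 362880 - 80640 = 282240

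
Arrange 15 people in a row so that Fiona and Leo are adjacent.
Treat as block: (15-1)! × 2! = 87178291200 × 2 = 174356582400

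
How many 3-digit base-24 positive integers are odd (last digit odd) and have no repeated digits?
Last∈{1,3,5,7,9,11,13,15,17,19,21,23}. Last=0: 0. Last nonzero: 12×22×P(22,1) = 5808. Total = 5808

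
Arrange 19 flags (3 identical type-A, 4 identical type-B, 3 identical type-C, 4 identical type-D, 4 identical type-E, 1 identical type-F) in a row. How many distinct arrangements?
19! / (3! × 4! × 3! × 4! × 4! × 1!) = 244432188000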